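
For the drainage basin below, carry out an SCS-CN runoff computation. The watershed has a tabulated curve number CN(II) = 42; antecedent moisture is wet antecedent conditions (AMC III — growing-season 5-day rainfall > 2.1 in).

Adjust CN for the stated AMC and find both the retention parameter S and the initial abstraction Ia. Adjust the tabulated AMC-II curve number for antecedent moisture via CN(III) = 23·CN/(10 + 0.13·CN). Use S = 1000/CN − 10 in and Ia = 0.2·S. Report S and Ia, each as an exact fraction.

S = 2900/483 in ≈ 6.004 in; Ia = 580/483 in ≈ 1.201 in

Wet (AMC III): CN(III) = 23·42/(10 + 0.13·42) = 966/(773/50) = 48300/773 ≈ 62.484
S = 1000/(48300/773) − 10 = 2900/483 in ≈ 6.004 in
Initial abstraction Ia = S/5 = (2900/483)/5 = 580/483 ≈ 1.201 in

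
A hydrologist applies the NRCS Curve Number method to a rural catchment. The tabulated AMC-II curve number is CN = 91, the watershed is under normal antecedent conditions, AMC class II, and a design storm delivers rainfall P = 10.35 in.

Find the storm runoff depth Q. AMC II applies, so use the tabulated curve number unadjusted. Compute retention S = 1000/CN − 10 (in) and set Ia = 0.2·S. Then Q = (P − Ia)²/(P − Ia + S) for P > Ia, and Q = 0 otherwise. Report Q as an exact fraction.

Q = 12644427/1366820 in ≈ 9.251 in

Average conditions: CN = 91 (no AMC adjustment).
S = 1000/91 − 10 = 90/91 in ≈ 0.989 in
Ia = 0.2·(90/91) = 18/91 in ≈ 0.198 in
P − Ia = 10.350 − 0.198 = 18477/1820 ≈ 10.152 in (> 0, runoff occurs)
Q = (18477/1820)²/((18477/1820) + 90/91) = (341399529/3312400)/(20277/1820) = 12644427/1366820 in ≈ 9.251 in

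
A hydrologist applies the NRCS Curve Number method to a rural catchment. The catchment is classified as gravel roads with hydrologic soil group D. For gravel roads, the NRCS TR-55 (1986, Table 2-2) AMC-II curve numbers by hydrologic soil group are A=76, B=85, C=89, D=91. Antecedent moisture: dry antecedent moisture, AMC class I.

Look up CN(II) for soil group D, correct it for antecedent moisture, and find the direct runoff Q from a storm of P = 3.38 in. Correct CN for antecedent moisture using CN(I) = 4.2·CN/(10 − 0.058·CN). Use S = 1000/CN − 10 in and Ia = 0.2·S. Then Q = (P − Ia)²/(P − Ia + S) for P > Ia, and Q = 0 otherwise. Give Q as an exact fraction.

NRCS table: gravel roads, soil group D → CN(II) = 91
CN(I) from CN(II)=91: (4.2·91)/(10 − 0.058·91) = 63700/787 ≈ 80.940
Max retention: S = 1000/(63700/787) − 10 = 1500/637 in (≈ 2.355 in)
Ia = 0.2·(1500/637) = 300/637 in ≈ 0.471 in
Since P=3.380 > Ia=0.471: effective rainfall P−Ia = 92653/31850 in
Q: (92653/31850)² ÷ (167653/31850) = 8584578409/5339748050 in (≈ 1.608 in)

Q = 8584578409/5339748050 in ≈ 1.608 in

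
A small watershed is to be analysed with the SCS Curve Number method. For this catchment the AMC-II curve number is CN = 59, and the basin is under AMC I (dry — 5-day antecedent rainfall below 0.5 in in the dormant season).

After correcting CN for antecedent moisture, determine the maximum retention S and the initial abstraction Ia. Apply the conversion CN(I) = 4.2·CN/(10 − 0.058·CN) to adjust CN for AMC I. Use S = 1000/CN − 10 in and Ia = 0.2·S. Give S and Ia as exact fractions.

S = 20500/1239 in ≈ 16.546 in; Ia = 4100/1239 in ≈ 3.309 in

CN(I) from CN(II)=59: (4.2·59)/(10 − 0.058·59) = 123900/3289 ≈ 37.671
S = 1000/(123900/3289) − 10 = 20500/1239 in ≈ 16.546 in
Ia = 0.2·(20500/1239) = 4100/1239 in ≈ 3.309 in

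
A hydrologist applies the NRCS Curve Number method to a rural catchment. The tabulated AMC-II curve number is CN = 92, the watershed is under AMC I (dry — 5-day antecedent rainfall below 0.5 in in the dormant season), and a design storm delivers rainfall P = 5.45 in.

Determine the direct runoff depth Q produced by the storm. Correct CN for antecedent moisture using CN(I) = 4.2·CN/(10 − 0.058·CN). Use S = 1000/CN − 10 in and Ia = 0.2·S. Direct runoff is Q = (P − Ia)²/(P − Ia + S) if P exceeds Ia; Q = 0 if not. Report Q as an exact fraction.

Q = 2366530609/663130020 in ≈ 3.569 in

CN(I) from CN(II)=92: (4.2·92)/(10 − 0.058·92) = 48300/583 ≈ 82.847
Max retention: S = 1000/(48300/583) − 10 = 1000/483 in (≈ 2.070 in)
Initial abstraction Ia = S/5 = (1000/483)/5 = 200/483 ≈ 0.414 in
Excess rainfall: 5.450 − 0.414 = 5.036 in; P > Ia so Q > 0
Q: (48647/9660)² ÷ (68647/9660) = 2366530609/663130020 in (≈ 3.569 in)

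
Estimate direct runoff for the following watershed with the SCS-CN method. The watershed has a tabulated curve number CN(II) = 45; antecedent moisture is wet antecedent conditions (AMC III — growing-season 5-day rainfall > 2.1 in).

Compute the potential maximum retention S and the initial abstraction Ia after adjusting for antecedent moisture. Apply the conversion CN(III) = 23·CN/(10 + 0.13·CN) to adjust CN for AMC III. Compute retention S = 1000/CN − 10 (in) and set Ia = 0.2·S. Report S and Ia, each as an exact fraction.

Wet (AMC III): CN(III) = 23·45/(10 + 0.13·45) = 1035/(317/20) = 20700/317 ≈ 65.300
Retention S: 1000/CN − 10 with CN=65.300 → S = 1100/207 ≈ 5.314 in
Ia = 0.2·(1100/207) = 220/207 in ≈ 1.063 in

S = 1100/207 in ≈ 5.314 in; Ia = 220/207 in ≈ 1.063 in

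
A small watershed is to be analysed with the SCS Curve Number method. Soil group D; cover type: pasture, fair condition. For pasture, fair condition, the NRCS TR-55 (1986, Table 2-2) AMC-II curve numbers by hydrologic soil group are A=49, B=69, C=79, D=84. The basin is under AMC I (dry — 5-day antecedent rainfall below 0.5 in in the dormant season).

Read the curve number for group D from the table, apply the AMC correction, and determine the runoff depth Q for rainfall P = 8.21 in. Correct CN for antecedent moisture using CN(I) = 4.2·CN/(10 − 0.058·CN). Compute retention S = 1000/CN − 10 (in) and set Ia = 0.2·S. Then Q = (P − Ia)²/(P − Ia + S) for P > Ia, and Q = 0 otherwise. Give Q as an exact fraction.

Q = 103723287721/23022890100 in ≈ 4.505 in

NRCS table: pasture, fair condition, soil group D → CN(II) = 84
Dry (AMC I): CN(I) = 4.2·84/(10 − 0.058·84) = (1764/5)/(641/125) = 44100/641 ≈ 68.799
Max retention: S = 1000/(44100/641) − 10 = 2000/441 in (≈ 4.535 in)
Ia = 0.2S: 0.2·4.535 = 0.907 in (exactly 400/441)
Excess rainfall: 8.210 − 0.907 = 7.303 in; P > Ia so Q > 0
Q = (322061/44100)²/((322061/44100) + 2000/441) = (103723287721/1944810000)/(522061/44100) = 103723287721/23022890100 in ≈ 4.505 in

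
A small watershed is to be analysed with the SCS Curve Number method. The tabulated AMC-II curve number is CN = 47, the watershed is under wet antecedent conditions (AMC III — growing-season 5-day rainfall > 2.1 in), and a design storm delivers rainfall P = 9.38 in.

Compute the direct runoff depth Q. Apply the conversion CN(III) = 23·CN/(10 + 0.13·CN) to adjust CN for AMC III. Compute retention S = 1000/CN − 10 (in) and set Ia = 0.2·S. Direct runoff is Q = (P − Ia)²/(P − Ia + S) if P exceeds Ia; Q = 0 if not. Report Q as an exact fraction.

Q = 206106012121/38861355450 in ≈ 5.304 in

Adjust CN=47 to AMC III: 23·47/(10 + 0.13·47) → 1081 ÷ (1611/100) = 108100/1611 ≈ 67.101
Retention S: 1000/CN − 10 with CN=67.101 → S = 5300/1081 ≈ 4.903 in
Initial abstraction Ia = S/5 = (5300/1081)/5 = 1060/1081 ≈ 0.981 in
Excess rainfall: 9.380 − 0.981 = 8.399 in; P > Ia so Q > 0
Q = (453989/54050)²/((453989/54050) + 5300/1081) = (206106012121/2921402500)/(718989/54050) = 206106012121/38861355450 in ≈ 5.304 in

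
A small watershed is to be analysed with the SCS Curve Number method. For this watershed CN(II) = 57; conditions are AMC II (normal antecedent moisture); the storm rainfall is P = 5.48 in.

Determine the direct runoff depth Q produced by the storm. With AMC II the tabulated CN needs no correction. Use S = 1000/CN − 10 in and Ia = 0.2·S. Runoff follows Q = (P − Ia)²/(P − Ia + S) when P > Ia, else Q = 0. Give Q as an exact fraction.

Average conditions: CN = 57 (no AMC adjustment).
Retention S: 1000/CN − 10 with CN=57.000 → S = 430/57 ≈ 7.544 in
Ia = 0.2·(430/57) = 86/57 in ≈ 1.509 in
Excess rainfall: 5.480 − 1.509 = 3.971 in; P > Ia so Q > 0
Runoff Q = (P−Ia)²/(P−Ia+S) = (3.971)²/(3.971+7.544) = 32024281/23382825 ≈ 1.370 in

Q = 32024281/23382825 in ≈ 1.370 in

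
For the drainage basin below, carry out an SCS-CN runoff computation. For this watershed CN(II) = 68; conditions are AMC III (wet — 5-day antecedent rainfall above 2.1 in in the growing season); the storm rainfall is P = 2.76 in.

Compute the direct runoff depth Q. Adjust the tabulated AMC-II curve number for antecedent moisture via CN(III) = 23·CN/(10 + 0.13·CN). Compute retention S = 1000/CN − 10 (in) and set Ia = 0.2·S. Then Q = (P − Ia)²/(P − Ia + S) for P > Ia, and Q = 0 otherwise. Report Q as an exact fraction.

Adjust CN=68 to AMC III: 23·68/(10 + 0.13·68) → 1564 ÷ (471/25) = 39100/471 ≈ 83.015
Max retention: S = 1000/(39100/471) − 10 = 800/391 in (≈ 2.046 in)
Initial abstraction Ia = S/5 = (800/391)/5 = 160/391 ≈ 0.409 in
P − Ia = 2.760 − 0.409 = 22979/9775 ≈ 2.351 in (> 0, runoff occurs)
Q = (22979/9775)²/((22979/9775) + 800/391) = (528034441/95550625)/(42979/9775) = 528034441/420119725 in ≈ 1.257 in

Q = 528034441/420119725 in ≈ 1.257 in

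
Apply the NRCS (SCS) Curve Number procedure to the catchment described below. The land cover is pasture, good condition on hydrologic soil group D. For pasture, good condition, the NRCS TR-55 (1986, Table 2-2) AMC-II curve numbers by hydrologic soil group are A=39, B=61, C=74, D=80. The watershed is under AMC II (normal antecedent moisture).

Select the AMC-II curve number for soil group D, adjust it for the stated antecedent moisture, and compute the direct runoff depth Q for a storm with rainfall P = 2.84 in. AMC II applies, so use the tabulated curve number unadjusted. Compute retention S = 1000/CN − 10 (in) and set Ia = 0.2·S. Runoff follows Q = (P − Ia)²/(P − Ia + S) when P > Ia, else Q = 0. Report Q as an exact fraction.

NRCS table: pasture, good condition, soil group D → CN(II) = 80
CN(II) = 80; AMC II needs no correction.
S = 1000/80 − 10 = 5/2 in ≈ 2.500 in
Ia = 0.2·(5/2) = 1/2 in ≈ 0.500 in
Since P=2.840 > Ia=0.500: effective rainfall P−Ia = 117/50 in
Q = (117/50)²/((117/50) + 5/2) = (13689/2500)/(121/25) = 13689/12100 in ≈ 1.131 in

Q = 13689/12100 in ≈ 1.131 in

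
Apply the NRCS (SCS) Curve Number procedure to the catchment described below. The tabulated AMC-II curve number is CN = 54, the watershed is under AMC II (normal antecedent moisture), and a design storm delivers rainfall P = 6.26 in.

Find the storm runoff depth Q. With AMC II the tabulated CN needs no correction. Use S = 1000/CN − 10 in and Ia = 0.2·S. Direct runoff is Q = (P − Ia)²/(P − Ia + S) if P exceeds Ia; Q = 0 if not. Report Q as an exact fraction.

Q = 37834801/23828850 in ≈ 1.588 in

CN(II) = 54; AMC II needs no correction.
Max retention: S = 1000/54 − 10 = 230/27 in (≈ 8.519 in)
Ia = 0.2S: 0.2·8.519 = 1.704 in (exactly 46/27)
Since P=6.260 > Ia=1.704: effective rainfall P−Ia = 6151/1350 in
Runoff Q = (P−Ia)²/(P−Ia+S) = (4.556)²/(4.556+8.519) = 37834801/23828850 ≈ 1.588 in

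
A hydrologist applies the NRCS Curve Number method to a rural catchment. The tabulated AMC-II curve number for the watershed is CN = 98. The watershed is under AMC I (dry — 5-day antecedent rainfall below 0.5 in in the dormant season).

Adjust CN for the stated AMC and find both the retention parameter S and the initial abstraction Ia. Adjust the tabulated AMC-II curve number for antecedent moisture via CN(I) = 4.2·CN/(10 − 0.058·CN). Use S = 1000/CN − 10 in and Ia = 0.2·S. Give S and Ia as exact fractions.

S = 500/1029 in ≈ 0.486 in; Ia = 100/1029 in ≈ 0.097 in

CN(I) from CN(II)=98: (4.2·98)/(10 − 0.058·98) = 102900/1079 ≈ 95.366
S = 1000/(102900/1079) − 10 = 500/1029 in ≈ 0.486 in
Ia = 0.2·(500/1029) = 100/1029 in ≈ 0.097 in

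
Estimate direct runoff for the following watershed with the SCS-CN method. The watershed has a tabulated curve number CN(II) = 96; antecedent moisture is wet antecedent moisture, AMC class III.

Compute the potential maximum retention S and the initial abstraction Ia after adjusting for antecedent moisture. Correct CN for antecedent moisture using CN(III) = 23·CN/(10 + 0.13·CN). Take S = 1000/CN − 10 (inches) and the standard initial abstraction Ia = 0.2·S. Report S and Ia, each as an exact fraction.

S = 25/138 in ≈ 0.181 in; Ia = 5/138 in ≈ 0.036 in

Adjust CN=96 to AMC III: 23·96/(10 + 0.13·96) → 2208 ÷ (562/25) = 27600/281 ≈ 98.221
S = 1000/(27600/281) − 10 = 25/138 in ≈ 0.181 in
Ia = 0.2S: 0.2·0.181 = 0.036 in (exactly 5/138)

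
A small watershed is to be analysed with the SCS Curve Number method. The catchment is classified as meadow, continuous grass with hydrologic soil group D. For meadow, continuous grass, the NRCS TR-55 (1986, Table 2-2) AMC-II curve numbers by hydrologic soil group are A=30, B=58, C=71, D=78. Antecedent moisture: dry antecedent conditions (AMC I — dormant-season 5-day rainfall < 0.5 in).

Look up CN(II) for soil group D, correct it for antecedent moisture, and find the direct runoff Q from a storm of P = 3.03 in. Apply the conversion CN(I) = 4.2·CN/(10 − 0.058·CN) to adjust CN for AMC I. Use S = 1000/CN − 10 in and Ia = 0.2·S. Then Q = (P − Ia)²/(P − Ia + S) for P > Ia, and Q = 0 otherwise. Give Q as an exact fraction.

NRCS table: meadow, continuous grass, soil group D → CN(II) = 78
Adjust CN=78 to AMC I: 4.2·78/(10 − 0.058·78) → (1638/5) ÷ (1369/250) = 81900/1369 ≈ 59.825
S = 1000/(81900/1369) − 10 = 5500/819 in ≈ 6.716 in
Initial abstraction Ia = S/5 = (5500/819)/5 = 1100/819 ≈ 1.343 in
Excess rainfall: 3.030 − 1.343 = 1.687 in; P > Ia so Q > 0
Q: (138157/81900)² ÷ (688157/81900) = 19087356649/56360058300 in (≈ 0.339 in)

Q = 19087356649/56360058300 in ≈ 0.339 in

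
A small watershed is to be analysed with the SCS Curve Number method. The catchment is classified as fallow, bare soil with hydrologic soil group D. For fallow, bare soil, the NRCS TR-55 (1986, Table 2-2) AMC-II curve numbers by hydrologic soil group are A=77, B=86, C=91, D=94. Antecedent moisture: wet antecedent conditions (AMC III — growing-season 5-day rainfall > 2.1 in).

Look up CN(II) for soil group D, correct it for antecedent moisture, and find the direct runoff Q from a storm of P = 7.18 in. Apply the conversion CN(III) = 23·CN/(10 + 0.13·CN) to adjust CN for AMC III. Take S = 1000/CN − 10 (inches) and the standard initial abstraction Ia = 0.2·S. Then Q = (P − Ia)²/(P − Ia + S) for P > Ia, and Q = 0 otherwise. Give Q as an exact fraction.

Q = 148285836241/21624269950 in ≈ 6.857 in

NRCS table: fallow, bare soil, soil group D → CN(II) = 94
Adjust CN=94 to AMC III: 23·94/(10 + 0.13·94) → 2162 ÷ (1111/50) = 108100/1111 ≈ 97.300
Retention S: 1000/CN − 10 with CN=97.300 → S = 300/1081 ≈ 0.278 in
Ia = 0.2·(300/1081) = 60/1081 in ≈ 0.056 in
Since P=7.180 > Ia=0.056: effective rainfall P−Ia = 385079/54050 in
Q = (385079/54050)²/((385079/54050) + 300/1081) = (148285836241/2921402500)/(400079/54050) = 148285836241/21624269950 in ≈ 6.857 in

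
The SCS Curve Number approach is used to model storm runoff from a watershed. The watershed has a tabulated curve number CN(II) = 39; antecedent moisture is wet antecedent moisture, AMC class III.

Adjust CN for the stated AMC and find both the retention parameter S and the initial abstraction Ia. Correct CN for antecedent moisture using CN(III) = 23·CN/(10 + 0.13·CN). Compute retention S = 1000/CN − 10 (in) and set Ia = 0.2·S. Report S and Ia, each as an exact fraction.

S = 6100/897 in ≈ 6.800 in; Ia = 1220/897 in ≈ 1.360 in

CN(III) from CN(II)=39: (23·39)/(10 + 0.13·39) = 89700/1507 ≈ 59.522
Retention S: 1000/CN − 10 with CN=59.522 → S = 6100/897 ≈ 6.800 in
Ia = 0.2·(6100/897) = 1220/897 in ≈ 1.360 in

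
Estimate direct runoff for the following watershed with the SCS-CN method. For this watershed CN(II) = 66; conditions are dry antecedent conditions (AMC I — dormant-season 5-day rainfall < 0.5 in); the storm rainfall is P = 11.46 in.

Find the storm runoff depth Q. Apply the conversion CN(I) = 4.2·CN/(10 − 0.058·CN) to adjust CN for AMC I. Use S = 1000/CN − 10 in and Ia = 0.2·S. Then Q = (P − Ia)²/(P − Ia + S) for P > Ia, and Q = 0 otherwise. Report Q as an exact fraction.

Q = 97399543921/25540133850 in ≈ 3.814 in

Adjust CN=66 to AMC I: 4.2·66/(10 − 0.058·66) → (1386/5) ÷ (1543/250) = 69300/1543 ≈ 44.913
S = 1000/(69300/1543) − 10 = 8500/693 in ≈ 12.266 in
Initial abstraction Ia = S/5 = (8500/693)/5 = 1700/693 ≈ 2.453 in
Since P=11.460 > Ia=2.453: effective rainfall P−Ia = 312089/34650 in
Runoff Q = (P−Ia)²/(P−Ia+S) = (9.007)²/(9.007+12.266) = 97399543921/25540133850 ≈ 3.814 in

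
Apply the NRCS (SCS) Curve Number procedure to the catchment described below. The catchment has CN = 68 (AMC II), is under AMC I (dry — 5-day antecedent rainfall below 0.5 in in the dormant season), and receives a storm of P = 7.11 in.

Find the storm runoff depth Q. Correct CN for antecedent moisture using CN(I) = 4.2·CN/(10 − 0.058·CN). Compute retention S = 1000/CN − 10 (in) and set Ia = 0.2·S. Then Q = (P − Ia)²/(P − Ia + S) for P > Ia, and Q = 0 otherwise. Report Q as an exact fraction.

CN(I) from CN(II)=68: (4.2·68)/(10 − 0.058·68) = 35700/757 ≈ 47.160
Retention S: 1000/CN − 10 with CN=47.160 → S = 4000/357 ≈ 11.204 in
Ia = 0.2S: 0.2·11.204 = 2.241 in (exactly 800/357)
Excess rainfall: 7.110 − 2.241 = 4.869 in; P > Ia so Q > 0
Q = (173827/35700)²/((173827/35700) + 4000/357) = (30215825929/1274490000)/(573827/35700) = 30215825929/20485623900 in ≈ 1.475 in

Q = 30215825929/20485623900 in ≈ 1.475 in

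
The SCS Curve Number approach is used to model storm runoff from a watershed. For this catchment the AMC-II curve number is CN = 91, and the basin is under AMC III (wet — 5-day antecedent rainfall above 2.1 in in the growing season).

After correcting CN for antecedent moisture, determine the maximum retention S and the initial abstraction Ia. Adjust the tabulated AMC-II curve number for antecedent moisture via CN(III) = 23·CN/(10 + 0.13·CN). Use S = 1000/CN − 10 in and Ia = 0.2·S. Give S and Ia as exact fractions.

Wet (AMC III): CN(III) = 23·91/(10 + 0.13·91) = 2093/(2183/100) = 209300/2183 ≈ 95.877
S = 1000/(209300/2183) − 10 = 900/2093 in ≈ 0.430 in
Ia = 0.2S: 0.2·0.430 = 0.086 in (exactly 180/2093)

S = 900/2093 in ≈ 0.430 in; Ia = 180/2093 in ≈ 0.086 in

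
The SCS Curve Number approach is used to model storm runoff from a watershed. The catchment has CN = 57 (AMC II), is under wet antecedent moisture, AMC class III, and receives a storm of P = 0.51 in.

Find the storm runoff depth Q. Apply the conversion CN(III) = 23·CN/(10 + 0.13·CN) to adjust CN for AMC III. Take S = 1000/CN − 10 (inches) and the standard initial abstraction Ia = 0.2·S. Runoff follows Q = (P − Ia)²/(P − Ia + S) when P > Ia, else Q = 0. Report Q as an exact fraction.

Q = 0 in ≈ 0.000 in

CN(III) from CN(II)=57: (23·57)/(10 + 0.13·57) = 131100/1741 ≈ 75.302
S = 1000/(131100/1741) − 10 = 4300/1311 in ≈ 3.280 in
Ia = 0.2S: 0.2·3.280 = 0.656 in (exactly 860/1311)
P = 0.510 ≤ Ia = 0.656 in: entire storm abstracted, Q = 0.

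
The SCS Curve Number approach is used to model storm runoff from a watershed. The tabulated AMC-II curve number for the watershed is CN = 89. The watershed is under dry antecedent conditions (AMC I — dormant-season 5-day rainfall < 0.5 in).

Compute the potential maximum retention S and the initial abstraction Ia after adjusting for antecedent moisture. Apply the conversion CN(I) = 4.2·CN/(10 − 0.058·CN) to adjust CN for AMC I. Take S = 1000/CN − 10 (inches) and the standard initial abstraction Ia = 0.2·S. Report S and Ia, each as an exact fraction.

S = 5500/1869 in ≈ 2.943 in; Ia = 1100/1869 in ≈ 0.589 in

Adjust CN=89 to AMC I: 4.2·89/(10 − 0.058·89) → (1869/5) ÷ (2419/500) = 186900/2419 ≈ 77.263
Max retention: S = 1000/(186900/2419) − 10 = 5500/1869 in (≈ 2.943 in)
Ia = 0.2S: 0.2·2.943 = 0.589 in (exactly 1100/1869)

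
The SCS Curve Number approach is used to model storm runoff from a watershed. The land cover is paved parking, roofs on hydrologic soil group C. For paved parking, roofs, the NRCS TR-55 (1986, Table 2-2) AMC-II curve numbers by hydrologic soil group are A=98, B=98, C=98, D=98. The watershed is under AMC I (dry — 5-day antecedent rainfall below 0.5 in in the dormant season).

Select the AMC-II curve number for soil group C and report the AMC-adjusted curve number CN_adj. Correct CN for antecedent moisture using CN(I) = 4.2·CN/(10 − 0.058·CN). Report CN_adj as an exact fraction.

CN_adj = 102900/1079 ≈ 95.366

NRCS table: paved parking, roofs, soil group C → CN(II) = 98
Dry (AMC I): CN(I) = 4.2·98/(10 − 0.058·98) = (2058/5)/(1079/250) = 102900/1079 ≈ 95.366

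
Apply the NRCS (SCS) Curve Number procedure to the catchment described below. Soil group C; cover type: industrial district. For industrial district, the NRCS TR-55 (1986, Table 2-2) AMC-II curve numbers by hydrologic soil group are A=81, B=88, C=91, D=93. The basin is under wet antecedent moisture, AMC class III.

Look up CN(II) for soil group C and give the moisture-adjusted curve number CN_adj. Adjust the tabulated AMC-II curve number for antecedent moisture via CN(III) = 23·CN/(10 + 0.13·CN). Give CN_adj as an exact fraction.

CN_adj = 209300/2183 ≈ 95.877

NRCS table: industrial district, soil group C → CN(II) = 91
Adjust CN=91 to AMC III: 23·91/(10 + 0.13·91) → 2093 ÷ (2183/100) = 209300/2183 ≈ 95.877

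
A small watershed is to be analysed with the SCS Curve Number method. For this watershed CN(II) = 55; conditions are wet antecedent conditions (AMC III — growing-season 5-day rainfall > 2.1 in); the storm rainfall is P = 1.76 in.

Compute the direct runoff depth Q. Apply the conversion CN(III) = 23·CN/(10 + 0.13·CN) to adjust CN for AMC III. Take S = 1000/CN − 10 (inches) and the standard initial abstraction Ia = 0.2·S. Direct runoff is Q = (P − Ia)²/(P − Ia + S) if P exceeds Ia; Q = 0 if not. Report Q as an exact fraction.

CN(III) from CN(II)=55: (23·55)/(10 + 0.13·55) = 25300/343 ≈ 73.761
Max retention: S = 1000/(25300/343) − 10 = 900/253 in (≈ 3.557 in)
Ia = 0.2S: 0.2·3.557 = 0.711 in (exactly 180/253)
Excess rainfall: 1.760 − 0.711 = 1.049 in; P > Ia so Q > 0
Q = (6632/6325)²/((6632/6325) + 900/253) = (43983424/40005625)/(29132/6325) = 10995856/46064975 in ≈ 0.239 in

Q = 10995856/46064975 in ≈ 0.239 in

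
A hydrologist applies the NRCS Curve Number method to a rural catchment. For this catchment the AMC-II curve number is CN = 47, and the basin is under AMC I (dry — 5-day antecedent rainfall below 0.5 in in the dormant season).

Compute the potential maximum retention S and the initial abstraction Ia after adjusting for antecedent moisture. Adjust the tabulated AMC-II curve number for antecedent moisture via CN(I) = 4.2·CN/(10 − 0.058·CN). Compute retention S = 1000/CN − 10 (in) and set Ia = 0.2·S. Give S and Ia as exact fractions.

S = 26500/987 in ≈ 26.849 in; Ia = 5300/987 in ≈ 5.370 in

CN(I) from CN(II)=47: (4.2·47)/(10 − 0.058·47) = 98700/3637 ≈ 27.138
Max retention: S = 1000/(98700/3637) − 10 = 26500/987 in (≈ 26.849 in)
Ia = 0.2S: 0.2·26.849 = 5.370 in (exactly 5300/987)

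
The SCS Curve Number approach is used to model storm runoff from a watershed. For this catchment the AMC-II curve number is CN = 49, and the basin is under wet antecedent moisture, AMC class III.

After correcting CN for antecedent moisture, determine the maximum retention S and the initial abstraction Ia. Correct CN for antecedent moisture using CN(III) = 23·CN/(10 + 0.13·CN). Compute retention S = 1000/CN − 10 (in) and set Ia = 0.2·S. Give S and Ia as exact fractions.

S = 5100/1127 in ≈ 4.525 in; Ia = 1020/1127 in ≈ 0.905 in

Wet (AMC III): CN(III) = 23·49/(10 + 0.13·49) = 1127/(1637/100) = 112700/1637 ≈ 68.845
S = 1000/(112700/1637) − 10 = 5100/1127 in ≈ 4.525 in
Ia = 0.2·(5100/1127) = 1020/1127 in ≈ 0.905 in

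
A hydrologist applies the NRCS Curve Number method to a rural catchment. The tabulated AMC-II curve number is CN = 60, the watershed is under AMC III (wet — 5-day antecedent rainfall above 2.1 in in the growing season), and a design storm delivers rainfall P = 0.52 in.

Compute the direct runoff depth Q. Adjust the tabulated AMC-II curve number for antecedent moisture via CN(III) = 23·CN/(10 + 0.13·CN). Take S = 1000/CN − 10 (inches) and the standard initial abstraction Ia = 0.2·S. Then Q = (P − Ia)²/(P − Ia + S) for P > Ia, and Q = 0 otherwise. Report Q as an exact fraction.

Wet (AMC III): CN(III) = 23·60/(10 + 0.13·60) = 1380/(89/5) = 6900/89 ≈ 77.528
S = 1000/(6900/89) − 10 = 200/69 in ≈ 2.899 in
Ia = 0.2·(200/69) = 40/69 in ≈ 0.580 in
P = 0.520 ≤ Ia = 0.580 in: entire storm abstracted, Q = 0.

Q = 0 in ≈ 0.000 in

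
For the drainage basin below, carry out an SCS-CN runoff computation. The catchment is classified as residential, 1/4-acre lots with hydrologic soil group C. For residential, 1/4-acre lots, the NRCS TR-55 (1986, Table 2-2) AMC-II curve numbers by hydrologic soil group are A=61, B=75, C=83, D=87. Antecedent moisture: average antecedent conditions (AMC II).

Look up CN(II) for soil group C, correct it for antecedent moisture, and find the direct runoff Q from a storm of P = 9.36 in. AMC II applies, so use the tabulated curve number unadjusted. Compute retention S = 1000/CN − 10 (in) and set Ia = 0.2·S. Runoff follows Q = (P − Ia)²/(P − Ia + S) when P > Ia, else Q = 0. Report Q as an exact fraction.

NRCS table: residential, 1/4-acre lots, soil group C → CN(II) = 83
CN(II) = 83; AMC II needs no correction.
Max retention: S = 1000/83 − 10 = 170/83 in (≈ 2.048 in)
Ia = 0.2·(170/83) = 34/83 in ≈ 0.410 in
Since P=9.360 > Ia=0.410: effective rainfall P−Ia = 18572/2075 in
Q: (18572/2075)² ÷ (22822/2075) = 172459592/23677825 in (≈ 7.284 in)

Q = 172459592/23677825 in ≈ 7.284 in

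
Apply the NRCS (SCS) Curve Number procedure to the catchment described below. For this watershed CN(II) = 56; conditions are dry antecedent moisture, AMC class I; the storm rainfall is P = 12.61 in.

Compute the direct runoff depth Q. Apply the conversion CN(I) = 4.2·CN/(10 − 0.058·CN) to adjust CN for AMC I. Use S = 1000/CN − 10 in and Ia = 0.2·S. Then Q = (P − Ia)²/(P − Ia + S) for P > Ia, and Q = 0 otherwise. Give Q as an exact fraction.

Q = 16995554689/5958894900 in ≈ 2.852 in

Adjust CN=56 to AMC I: 4.2·56/(10 − 0.058·56) → (1176/5) ÷ (844/125) = 7350/211 ≈ 34.834
Max retention: S = 1000/(7350/211) − 10 = 2750/147 in (≈ 18.707 in)
Initial abstraction Ia = S/5 = (2750/147)/5 = 550/147 ≈ 3.741 in
Excess rainfall: 12.610 − 3.741 = 8.869 in; P > Ia so Q > 0
Q: (130367/14700)² ÷ (405367/14700) = 16995554689/5958894900 in (≈ 2.852 in)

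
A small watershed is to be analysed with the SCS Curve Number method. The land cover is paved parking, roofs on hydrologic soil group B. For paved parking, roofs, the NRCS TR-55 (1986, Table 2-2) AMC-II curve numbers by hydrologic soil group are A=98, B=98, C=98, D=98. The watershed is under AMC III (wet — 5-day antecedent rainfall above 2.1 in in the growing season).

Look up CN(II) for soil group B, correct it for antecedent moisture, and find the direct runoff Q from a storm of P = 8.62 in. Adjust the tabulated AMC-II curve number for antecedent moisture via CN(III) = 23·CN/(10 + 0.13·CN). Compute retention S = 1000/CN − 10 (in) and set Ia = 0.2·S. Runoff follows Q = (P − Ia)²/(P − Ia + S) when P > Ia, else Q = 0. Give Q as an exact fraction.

Q = 234969959169/27596679950 in ≈ 8.514 in

NRCS table: paved parking, roofs, soil group B → CN(II) = 98
Wet (AMC III): CN(III) = 23·98/(10 + 0.13·98) = 2254/(1137/50) = 112700/1137 ≈ 99.120
Retention S: 1000/CN − 10 with CN=99.120 → S = 100/1127 ≈ 0.089 in
Ia = 0.2S: 0.2·0.089 = 0.018 in (exactly 20/1127)
Excess rainfall: 8.620 − 0.018 = 8.602 in; P > Ia so Q > 0
Q: (484737/56350)² ÷ (489737/56350) = 234969959169/27596679950 in (≈ 8.514 in)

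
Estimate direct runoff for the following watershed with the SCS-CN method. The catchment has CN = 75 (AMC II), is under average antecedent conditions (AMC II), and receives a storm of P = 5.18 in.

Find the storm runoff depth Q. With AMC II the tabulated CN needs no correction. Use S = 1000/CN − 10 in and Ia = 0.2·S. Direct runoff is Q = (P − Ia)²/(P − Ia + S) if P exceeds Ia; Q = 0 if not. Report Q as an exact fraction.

Q = 458329/176550 in ≈ 2.596 in

Average conditions: CN = 75 (no AMC adjustment).
S = 1000/75 − 10 = 10/3 in ≈ 3.333 in
Ia = 0.2·(10/3) = 2/3 in ≈ 0.667 in
P − Ia = 5.180 − 0.667 = 677/150 ≈ 4.513 in (> 0, runoff occurs)
Q = (677/150)²/((677/150) + 10/3) = (458329/22500)/(1177/150) = 458329/176550 in ≈ 2.596 in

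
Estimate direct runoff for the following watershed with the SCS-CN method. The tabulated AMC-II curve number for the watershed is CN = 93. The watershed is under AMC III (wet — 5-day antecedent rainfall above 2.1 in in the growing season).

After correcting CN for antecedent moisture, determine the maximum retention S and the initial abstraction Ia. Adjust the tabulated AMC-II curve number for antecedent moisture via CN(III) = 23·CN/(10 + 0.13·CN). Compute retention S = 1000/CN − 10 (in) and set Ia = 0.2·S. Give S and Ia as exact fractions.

S = 700/2139 in ≈ 0.327 in; Ia = 140/2139 in ≈ 0.065 in

Wet (AMC III): CN(III) = 23·93/(10 + 0.13·93) = 2139/(2209/100) = 213900/2209 ≈ 96.831
Retention S: 1000/CN − 10 with CN=96.831 → S = 700/2139 ≈ 0.327 in
Initial abstraction Ia = S/5 = (700/2139)/5 = 140/2139 ≈ 0.065 in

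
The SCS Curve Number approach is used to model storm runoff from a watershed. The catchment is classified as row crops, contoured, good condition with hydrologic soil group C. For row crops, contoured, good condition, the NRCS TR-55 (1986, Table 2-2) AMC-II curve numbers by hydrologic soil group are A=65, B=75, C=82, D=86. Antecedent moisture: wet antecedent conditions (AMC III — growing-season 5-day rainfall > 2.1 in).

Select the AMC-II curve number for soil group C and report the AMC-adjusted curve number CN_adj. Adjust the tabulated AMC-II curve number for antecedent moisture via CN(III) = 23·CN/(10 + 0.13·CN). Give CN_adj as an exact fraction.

CN_adj = 94300/1033 ≈ 91.288

NRCS table: row crops, contoured, good condition, soil group C → CN(II) = 82
CN(III) from CN(II)=82: (23·82)/(10 + 0.13·82) = 94300/1033 ≈ 91.288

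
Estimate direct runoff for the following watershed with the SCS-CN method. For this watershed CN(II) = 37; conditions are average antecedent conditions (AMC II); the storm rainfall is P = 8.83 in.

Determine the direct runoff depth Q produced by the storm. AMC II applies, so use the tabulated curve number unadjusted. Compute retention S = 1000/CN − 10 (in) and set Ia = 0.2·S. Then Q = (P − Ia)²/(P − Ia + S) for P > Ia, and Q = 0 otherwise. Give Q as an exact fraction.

Q = 402845041/307362700 in ≈ 1.311 in

Average conditions: CN = 37 (no AMC adjustment).
S = 1000/37 − 10 = 630/37 in ≈ 17.027 in
Ia = 0.2·(630/37) = 126/37 in ≈ 3.405 in
P − Ia = 8.830 − 3.405 = 20071/3700 ≈ 5.425 in (> 0, runoff occurs)
Q = (20071/3700)²/((20071/3700) + 630/37) = (402845041/13690000)/(83071/3700) = 402845041/307362700 in ≈ 1.311 in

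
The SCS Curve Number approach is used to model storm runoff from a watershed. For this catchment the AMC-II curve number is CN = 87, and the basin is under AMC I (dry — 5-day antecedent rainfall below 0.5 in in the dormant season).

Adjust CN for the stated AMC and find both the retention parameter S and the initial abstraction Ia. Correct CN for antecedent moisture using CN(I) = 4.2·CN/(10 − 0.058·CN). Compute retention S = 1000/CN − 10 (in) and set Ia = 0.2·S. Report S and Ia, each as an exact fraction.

S = 6500/1827 in ≈ 3.558 in; Ia = 1300/1827 in ≈ 0.712 in

CN(I) from CN(II)=87: (4.2·87)/(10 − 0.058·87) = 182700/2477 ≈ 73.759
S = 1000/(182700/2477) − 10 = 6500/1827 in ≈ 3.558 in
Ia = 0.2·(6500/1827) = 1300/1827 in ≈ 0.712 in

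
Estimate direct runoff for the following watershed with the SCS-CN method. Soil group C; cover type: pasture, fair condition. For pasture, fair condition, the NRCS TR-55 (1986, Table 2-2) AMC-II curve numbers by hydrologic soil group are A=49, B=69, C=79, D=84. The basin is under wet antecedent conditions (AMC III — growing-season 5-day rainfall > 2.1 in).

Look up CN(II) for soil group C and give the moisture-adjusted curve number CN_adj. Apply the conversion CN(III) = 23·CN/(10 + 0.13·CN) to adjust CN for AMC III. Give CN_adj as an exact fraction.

NRCS table: pasture, fair condition, soil group C → CN(II) = 79
CN(III) from CN(II)=79: (23·79)/(10 + 0.13·79) = 181700/2027 ≈ 89.640

CN_adj = 181700/2027 ≈ 89.640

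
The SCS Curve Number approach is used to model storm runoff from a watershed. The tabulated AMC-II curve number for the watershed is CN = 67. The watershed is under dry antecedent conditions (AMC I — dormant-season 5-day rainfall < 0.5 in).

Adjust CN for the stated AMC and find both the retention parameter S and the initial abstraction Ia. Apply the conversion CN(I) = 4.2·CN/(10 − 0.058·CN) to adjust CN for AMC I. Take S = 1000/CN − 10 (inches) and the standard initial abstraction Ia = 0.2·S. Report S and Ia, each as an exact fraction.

CN(I) from CN(II)=67: (4.2·67)/(10 − 0.058·67) = 46900/1019 ≈ 46.026
Retention S: 1000/CN − 10 with CN=46.026 → S = 5500/469 ≈ 11.727 in
Ia = 0.2S: 0.2·11.727 = 2.345 in (exactly 1100/469)

S = 5500/469 in ≈ 11.727 in; Ia = 1100/469 in ≈ 2.345 in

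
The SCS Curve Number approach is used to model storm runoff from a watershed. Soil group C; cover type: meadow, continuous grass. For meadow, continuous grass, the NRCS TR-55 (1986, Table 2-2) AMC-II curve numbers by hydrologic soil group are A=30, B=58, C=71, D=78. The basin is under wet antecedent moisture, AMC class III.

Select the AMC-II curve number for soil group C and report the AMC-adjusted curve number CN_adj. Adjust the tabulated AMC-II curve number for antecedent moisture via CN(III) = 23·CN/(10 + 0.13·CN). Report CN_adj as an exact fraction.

NRCS table: meadow, continuous grass, soil group C → CN(II) = 71
Adjust CN=71 to AMC III: 23·71/(10 + 0.13·71) → 1633 ÷ (1923/100) = 163300/1923 ≈ 84.919

CN_adj = 163300/1923 ≈ 84.919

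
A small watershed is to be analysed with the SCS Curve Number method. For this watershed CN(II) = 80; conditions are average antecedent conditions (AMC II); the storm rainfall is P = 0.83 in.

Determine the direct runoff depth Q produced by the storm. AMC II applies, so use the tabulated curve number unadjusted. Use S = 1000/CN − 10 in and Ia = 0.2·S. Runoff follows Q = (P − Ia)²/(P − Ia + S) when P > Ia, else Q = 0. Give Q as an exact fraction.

AMC II — tabulated CN = 80 applies directly.
Retention S: 1000/CN − 10 with CN=80.000 → S = 5/2 ≈ 2.500 in
Initial abstraction Ia = S/5 = (5/2)/5 = 1/2 ≈ 0.500 in
Since P=0.830 > Ia=0.500: effective rainfall P−Ia = 33/100 in
Q: (33/100)² ÷ (283/100) = 1089/28300 in (≈ 0.038 in)

Q = 1089/28300 in ≈ 0.038 in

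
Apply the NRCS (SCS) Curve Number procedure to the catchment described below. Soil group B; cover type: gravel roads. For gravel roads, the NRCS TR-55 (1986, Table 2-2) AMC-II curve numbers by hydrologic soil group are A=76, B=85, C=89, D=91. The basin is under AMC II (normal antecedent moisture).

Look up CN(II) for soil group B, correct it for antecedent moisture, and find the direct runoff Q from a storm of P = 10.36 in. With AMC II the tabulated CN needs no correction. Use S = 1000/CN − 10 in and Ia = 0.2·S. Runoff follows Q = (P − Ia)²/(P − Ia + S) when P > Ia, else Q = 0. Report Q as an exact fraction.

NRCS table: gravel roads, soil group B → CN(II) = 85
Average conditions: CN = 85 (no AMC adjustment).
Retention S: 1000/CN − 10 with CN=85.000 → S = 30/17 ≈ 1.765 in
Ia = 0.2S: 0.2·1.765 = 0.353 in (exactly 6/17)
P − Ia = 10.360 − 0.353 = 4253/425 ≈ 10.007 in (> 0, runoff occurs)
Q = (4253/425)²/((4253/425) + 30/17) = (18088009/180625)/(5003/425) = 18088009/2126275 in ≈ 8.507 in

Q = 18088009/2126275 in ≈ 8.507 in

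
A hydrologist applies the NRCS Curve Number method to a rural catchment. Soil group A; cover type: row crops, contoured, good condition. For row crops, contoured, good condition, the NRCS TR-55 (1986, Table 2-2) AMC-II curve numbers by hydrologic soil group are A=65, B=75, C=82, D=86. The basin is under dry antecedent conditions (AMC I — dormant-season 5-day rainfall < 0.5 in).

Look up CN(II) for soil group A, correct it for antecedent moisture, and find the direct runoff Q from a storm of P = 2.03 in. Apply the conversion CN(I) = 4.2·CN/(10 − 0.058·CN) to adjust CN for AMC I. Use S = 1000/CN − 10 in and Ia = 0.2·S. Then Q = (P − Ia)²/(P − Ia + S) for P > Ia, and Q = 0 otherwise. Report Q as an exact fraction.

Q = 0 in ≈ 0.000 in

NRCS table: row crops, contoured, good condition, soil group A → CN(II) = 65
Adjust CN=65 to AMC I: 4.2·65/(10 − 0.058·65) → 273 ÷ (623/100) = 3900/89 ≈ 43.820
Retention S: 1000/CN − 10 with CN=43.820 → S = 500/39 ≈ 12.821 in
Ia = 0.2·(500/39) = 100/39 in ≈ 2.564 in
P = 2.030 ≤ Ia = 2.564 in: entire storm abstracted, Q = 0.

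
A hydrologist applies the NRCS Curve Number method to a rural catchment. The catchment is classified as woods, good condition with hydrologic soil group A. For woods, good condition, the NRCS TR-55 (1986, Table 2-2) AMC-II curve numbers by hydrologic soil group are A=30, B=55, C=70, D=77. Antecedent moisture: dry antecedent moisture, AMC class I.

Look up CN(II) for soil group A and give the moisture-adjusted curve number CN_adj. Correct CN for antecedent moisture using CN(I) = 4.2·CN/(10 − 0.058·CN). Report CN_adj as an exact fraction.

NRCS table: woods, good condition, soil group A → CN(II) = 30
Dry (AMC I): CN(I) = 4.2·30/(10 − 0.058·30) = 126/(413/50) = 900/59 ≈ 15.254

CN_adj = 900/59 ≈ 15.254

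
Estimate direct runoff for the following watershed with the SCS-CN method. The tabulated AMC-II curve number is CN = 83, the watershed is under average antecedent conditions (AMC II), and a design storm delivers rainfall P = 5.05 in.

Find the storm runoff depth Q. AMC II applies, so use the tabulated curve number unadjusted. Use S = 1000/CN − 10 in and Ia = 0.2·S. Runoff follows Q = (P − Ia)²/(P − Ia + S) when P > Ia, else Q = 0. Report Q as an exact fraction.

Q = 59336209/18430980 in ≈ 3.219 in

Average conditions: CN = 83 (no AMC adjustment).
Retention S: 1000/CN − 10 with CN=83.000 → S = 170/83 ≈ 2.048 in
Ia = 0.2·(170/83) = 34/83 in ≈ 0.410 in
Excess rainfall: 5.050 − 0.410 = 4.640 in; P > Ia so Q > 0
Q = (7703/1660)²/((7703/1660) + 170/83) = (59336209/2755600)/(11103/1660) = 59336209/18430980 in ≈ 3.219 in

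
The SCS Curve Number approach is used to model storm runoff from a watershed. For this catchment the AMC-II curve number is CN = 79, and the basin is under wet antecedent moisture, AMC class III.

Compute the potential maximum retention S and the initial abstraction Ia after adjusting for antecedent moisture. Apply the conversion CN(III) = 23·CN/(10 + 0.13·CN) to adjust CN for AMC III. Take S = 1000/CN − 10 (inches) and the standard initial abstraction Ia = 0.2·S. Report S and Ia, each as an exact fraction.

Adjust CN=79 to AMC III: 23·79/(10 + 0.13·79) → 1817 ÷ (2027/100) = 181700/2027 ≈ 89.640
S = 1000/(181700/2027) − 10 = 2100/1817 in ≈ 1.156 in
Ia = 0.2S: 0.2·1.156 = 0.231 in (exactly 420/1817)

S = 2100/1817 in ≈ 1.156 in; Ia = 420/1817 in ≈ 0.231 in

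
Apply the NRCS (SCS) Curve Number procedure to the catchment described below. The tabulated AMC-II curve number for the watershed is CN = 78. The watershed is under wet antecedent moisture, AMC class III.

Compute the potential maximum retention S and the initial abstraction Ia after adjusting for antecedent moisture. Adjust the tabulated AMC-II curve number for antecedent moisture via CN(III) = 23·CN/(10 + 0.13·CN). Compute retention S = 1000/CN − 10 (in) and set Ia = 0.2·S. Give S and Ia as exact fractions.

Wet (AMC III): CN(III) = 23·78/(10 + 0.13·78) = 1794/(1007/50) = 89700/1007 ≈ 89.076
Retention S: 1000/CN − 10 with CN=89.076 → S = 1100/897 ≈ 1.226 in
Initial abstraction Ia = S/5 = (1100/897)/5 = 220/897 ≈ 0.245 in

S = 1100/897 in ≈ 1.226 in; Ia = 220/897 in ≈ 0.245 in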